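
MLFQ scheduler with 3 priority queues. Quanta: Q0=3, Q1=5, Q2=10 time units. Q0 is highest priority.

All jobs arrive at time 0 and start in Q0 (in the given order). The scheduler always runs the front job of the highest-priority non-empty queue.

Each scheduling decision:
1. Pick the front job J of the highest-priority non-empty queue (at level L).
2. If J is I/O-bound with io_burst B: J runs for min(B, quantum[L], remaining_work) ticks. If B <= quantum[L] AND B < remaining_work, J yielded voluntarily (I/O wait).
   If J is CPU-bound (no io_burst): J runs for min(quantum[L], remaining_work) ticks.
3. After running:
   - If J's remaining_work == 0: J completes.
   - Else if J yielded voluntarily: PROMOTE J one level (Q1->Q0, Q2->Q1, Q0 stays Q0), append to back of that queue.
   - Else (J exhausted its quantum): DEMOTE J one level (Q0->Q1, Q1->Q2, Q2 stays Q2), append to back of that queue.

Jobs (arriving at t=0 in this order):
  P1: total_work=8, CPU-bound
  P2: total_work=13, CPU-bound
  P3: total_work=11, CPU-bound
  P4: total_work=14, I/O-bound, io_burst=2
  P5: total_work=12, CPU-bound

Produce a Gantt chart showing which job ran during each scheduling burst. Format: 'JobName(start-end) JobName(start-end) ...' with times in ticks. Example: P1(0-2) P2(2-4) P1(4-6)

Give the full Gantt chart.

t=0-3: P1@Q0 runs 3, rem=5, quantum used, demote→Q1. Q0=[P2,P3,P4,P5] Q1=[P1] Q2=[]
t=3-6: P2@Q0 runs 3, rem=10, quantum used, demote→Q1. Q0=[P3,P4,P5] Q1=[P1,P2] Q2=[]
t=6-9: P3@Q0 runs 3, rem=8, quantum used, demote→Q1. Q0=[P4,P5] Q1=[P1,P2,P3] Q2=[]
t=9-11: P4@Q0 runs 2, rem=12, I/O yield, promote→Q0. Q0=[P5,P4] Q1=[P1,P2,P3] Q2=[]
t=11-14: P5@Q0 runs 3, rem=9, quantum used, demote→Q1. Q0=[P4] Q1=[P1,P2,P3,P5] Q2=[]
t=14-16: P4@Q0 runs 2, rem=10, I/O yield, promote→Q0. Q0=[P4] Q1=[P1,P2,P3,P5] Q2=[]
t=16-18: P4@Q0 runs 2, rem=8, I/O yield, promote→Q0. Q0=[P4] Q1=[P1,P2,P3,P5] Q2=[]
t=18-20: P4@Q0 runs 2, rem=6, I/O yield, promote→Q0. Q0=[P4] Q1=[P1,P2,P3,P5] Q2=[]
t=20-22: P4@Q0 runs 2, rem=4, I/O yield, promote→Q0. Q0=[P4] Q1=[P1,P2,P3,P5] Q2=[]
t=22-24: P4@Q0 runs 2, rem=2, I/O yield, promote→Q0. Q0=[P4] Q1=[P1,P2,P3,P5] Q2=[]
t=24-26: P4@Q0 runs 2, rem=0, completes. Q0=[] Q1=[P1,P2,P3,P5] Q2=[]
t=26-31: P1@Q1 runs 5, rem=0, completes. Q0=[] Q1=[P2,P3,P5] Q2=[]
t=31-36: P2@Q1 runs 5, rem=5, quantum used, demote→Q2. Q0=[] Q1=[P3,P5] Q2=[P2]
t=36-41: P3@Q1 runs 5, rem=3, quantum used, demote→Q2. Q0=[] Q1=[P5] Q2=[P2,P3]
t=41-46: P5@Q1 runs 5, rem=4, quantum used, demote→Q2. Q0=[] Q1=[] Q2=[P2,P3,P5]
t=46-51: P2@Q2 runs 5, rem=0, completes. Q0=[] Q1=[] Q2=[P3,P5]
t=51-54: P3@Q2 runs 3, rem=0, completes. Q0=[] Q1=[] Q2=[P5]
t=54-58: P5@Q2 runs 4, rem=0, completes. Q0=[] Q1=[] Q2=[]

Answer: P1(0-3) P2(3-6) P3(6-9) P4(9-11) P5(11-14) P4(14-16) P4(16-18) P4(18-20) P4(20-22) P4(22-24) P4(24-26) P1(26-31) P2(31-36) P3(36-41) P5(41-46) P2(46-51) P3(51-54) P5(54-58)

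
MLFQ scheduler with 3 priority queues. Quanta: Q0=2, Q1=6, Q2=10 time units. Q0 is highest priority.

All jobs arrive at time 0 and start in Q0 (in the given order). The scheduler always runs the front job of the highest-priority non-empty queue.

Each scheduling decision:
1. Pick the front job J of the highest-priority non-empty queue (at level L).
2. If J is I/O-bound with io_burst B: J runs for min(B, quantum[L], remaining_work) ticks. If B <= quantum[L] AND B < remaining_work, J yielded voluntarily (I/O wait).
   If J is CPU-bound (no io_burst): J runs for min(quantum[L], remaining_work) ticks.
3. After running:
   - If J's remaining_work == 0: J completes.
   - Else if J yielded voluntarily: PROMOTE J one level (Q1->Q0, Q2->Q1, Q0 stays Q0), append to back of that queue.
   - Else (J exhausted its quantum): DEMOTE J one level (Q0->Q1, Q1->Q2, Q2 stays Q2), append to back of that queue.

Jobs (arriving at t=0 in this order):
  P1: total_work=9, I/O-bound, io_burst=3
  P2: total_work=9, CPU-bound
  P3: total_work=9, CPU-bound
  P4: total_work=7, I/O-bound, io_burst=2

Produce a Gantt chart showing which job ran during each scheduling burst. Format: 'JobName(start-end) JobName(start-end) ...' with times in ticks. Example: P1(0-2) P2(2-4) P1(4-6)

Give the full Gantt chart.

Answer: P1(0-2) P2(2-4) P3(4-6) P4(6-8) P4(8-10) P4(10-12) P4(12-13) P1(13-16) P1(16-18) P2(18-24) P3(24-30) P1(30-32) P2(32-33) P3(33-34)

Derivation:
t=0-2: P1@Q0 runs 2, rem=7, quantum used, demote→Q1. Q0=[P2,P3,P4] Q1=[P1] Q2=[]
t=2-4: P2@Q0 runs 2, rem=7, quantum used, demote→Q1. Q0=[P3,P4] Q1=[P1,P2] Q2=[]
t=4-6: P3@Q0 runs 2, rem=7, quantum used, demote→Q1. Q0=[P4] Q1=[P1,P2,P3] Q2=[]
t=6-8: P4@Q0 runs 2, rem=5, I/O yield, promote→Q0. Q0=[P4] Q1=[P1,P2,P3] Q2=[]
t=8-10: P4@Q0 runs 2, rem=3, I/O yield, promote→Q0. Q0=[P4] Q1=[P1,P2,P3] Q2=[]
t=10-12: P4@Q0 runs 2, rem=1, I/O yield, promote→Q0. Q0=[P4] Q1=[P1,P2,P3] Q2=[]
t=12-13: P4@Q0 runs 1, rem=0, completes. Q0=[] Q1=[P1,P2,P3] Q2=[]
t=13-16: P1@Q1 runs 3, rem=4, I/O yield, promote→Q0. Q0=[P1] Q1=[P2,P3] Q2=[]
t=16-18: P1@Q0 runs 2, rem=2, quantum used, demote→Q1. Q0=[] Q1=[P2,P3,P1] Q2=[]
t=18-24: P2@Q1 runs 6, rem=1, quantum used, demote→Q2. Q0=[] Q1=[P3,P1] Q2=[P2]
t=24-30: P3@Q1 runs 6, rem=1, quantum used, demote→Q2. Q0=[] Q1=[P1] Q2=[P2,P3]
t=30-32: P1@Q1 runs 2, rem=0, completes. Q0=[] Q1=[] Q2=[P2,P3]
t=32-33: P2@Q2 runs 1, rem=0, completes. Q0=[] Q1=[] Q2=[P3]
t=33-34: P3@Q2 runs 1, rem=0, completes. Q0=[] Q1=[] Q2=[]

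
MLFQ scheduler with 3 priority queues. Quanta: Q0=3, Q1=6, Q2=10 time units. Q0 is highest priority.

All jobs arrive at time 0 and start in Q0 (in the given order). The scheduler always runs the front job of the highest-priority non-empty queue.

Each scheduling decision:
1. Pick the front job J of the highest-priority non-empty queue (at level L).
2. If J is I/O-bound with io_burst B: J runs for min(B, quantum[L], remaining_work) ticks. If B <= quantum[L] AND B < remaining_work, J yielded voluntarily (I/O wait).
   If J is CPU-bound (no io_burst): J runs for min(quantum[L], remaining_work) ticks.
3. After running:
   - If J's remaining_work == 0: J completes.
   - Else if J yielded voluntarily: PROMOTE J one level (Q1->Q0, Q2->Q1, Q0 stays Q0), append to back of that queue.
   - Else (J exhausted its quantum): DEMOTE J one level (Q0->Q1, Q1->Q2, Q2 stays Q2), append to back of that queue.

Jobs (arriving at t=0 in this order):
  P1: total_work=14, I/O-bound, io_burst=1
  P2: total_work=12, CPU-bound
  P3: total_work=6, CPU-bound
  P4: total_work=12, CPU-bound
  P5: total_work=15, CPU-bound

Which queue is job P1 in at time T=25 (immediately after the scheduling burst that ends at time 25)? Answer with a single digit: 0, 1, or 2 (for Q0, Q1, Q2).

t=0-1: P1@Q0 runs 1, rem=13, I/O yield, promote→Q0. Q0=[P2,P3,P4,P5,P1] Q1=[] Q2=[]
t=1-4: P2@Q0 runs 3, rem=9, quantum used, demote→Q1. Q0=[P3,P4,P5,P1] Q1=[P2] Q2=[]
t=4-7: P3@Q0 runs 3, rem=3, quantum used, demote→Q1. Q0=[P4,P5,P1] Q1=[P2,P3] Q2=[]
t=7-10: P4@Q0 runs 3, rem=9, quantum used, demote→Q1. Q0=[P5,P1] Q1=[P2,P3,P4] Q2=[]
t=10-13: P5@Q0 runs 3, rem=12, quantum used, demote→Q1. Q0=[P1] Q1=[P2,P3,P4,P5] Q2=[]
t=13-14: P1@Q0 runs 1, rem=12, I/O yield, promote→Q0. Q0=[P1] Q1=[P2,P3,P4,P5] Q2=[]
t=14-15: P1@Q0 runs 1, rem=11, I/O yield, promote→Q0. Q0=[P1] Q1=[P2,P3,P4,P5] Q2=[]
t=15-16: P1@Q0 runs 1, rem=10, I/O yield, promote→Q0. Q0=[P1] Q1=[P2,P3,P4,P5] Q2=[]
t=16-17: P1@Q0 runs 1, rem=9, I/O yield, promote→Q0. Q0=[P1] Q1=[P2,P3,P4,P5] Q2=[]
t=17-18: P1@Q0 runs 1, rem=8, I/O yield, promote→Q0. Q0=[P1] Q1=[P2,P3,P4,P5] Q2=[]
t=18-19: P1@Q0 runs 1, rem=7, I/O yield, promote→Q0. Q0=[P1] Q1=[P2,P3,P4,P5] Q2=[]
t=19-20: P1@Q0 runs 1, rem=6, I/O yield, promote→Q0. Q0=[P1] Q1=[P2,P3,P4,P5] Q2=[]
t=20-21: P1@Q0 runs 1, rem=5, I/O yield, promote→Q0. Q0=[P1] Q1=[P2,P3,P4,P5] Q2=[]
t=21-22: P1@Q0 runs 1, rem=4, I/O yield, promote→Q0. Q0=[P1] Q1=[P2,P3,P4,P5] Q2=[]
t=22-23: P1@Q0 runs 1, rem=3, I/O yield, promote→Q0. Q0=[P1] Q1=[P2,P3,P4,P5] Q2=[]
t=23-24: P1@Q0 runs 1, rem=2, I/O yield, promote→Q0. Q0=[P1] Q1=[P2,P3,P4,P5] Q2=[]
t=24-25: P1@Q0 runs 1, rem=1, I/O yield, promote→Q0. Q0=[P1] Q1=[P2,P3,P4,P5] Q2=[]
t=25-26: P1@Q0 runs 1, rem=0, completes. Q0=[] Q1=[P2,P3,P4,P5] Q2=[]
t=26-32: P2@Q1 runs 6, rem=3, quantum used, demote→Q2. Q0=[] Q1=[P3,P4,P5] Q2=[P2]
t=32-35: P3@Q1 runs 3, rem=0, completes. Q0=[] Q1=[P4,P5] Q2=[P2]
t=35-41: P4@Q1 runs 6, rem=3, quantum used, demote→Q2. Q0=[] Q1=[P5] Q2=[P2,P4]
t=41-47: P5@Q1 runs 6, rem=6, quantum used, demote→Q2. Q0=[] Q1=[] Q2=[P2,P4,P5]
t=47-50: P2@Q2 runs 3, rem=0, completes. Q0=[] Q1=[] Q2=[P4,P5]
t=50-53: P4@Q2 runs 3, rem=0, completes. Q0=[] Q1=[] Q2=[P5]
t=53-59: P5@Q2 runs 6, rem=0, completes. Q0=[] Q1=[] Q2=[]

Answer: 0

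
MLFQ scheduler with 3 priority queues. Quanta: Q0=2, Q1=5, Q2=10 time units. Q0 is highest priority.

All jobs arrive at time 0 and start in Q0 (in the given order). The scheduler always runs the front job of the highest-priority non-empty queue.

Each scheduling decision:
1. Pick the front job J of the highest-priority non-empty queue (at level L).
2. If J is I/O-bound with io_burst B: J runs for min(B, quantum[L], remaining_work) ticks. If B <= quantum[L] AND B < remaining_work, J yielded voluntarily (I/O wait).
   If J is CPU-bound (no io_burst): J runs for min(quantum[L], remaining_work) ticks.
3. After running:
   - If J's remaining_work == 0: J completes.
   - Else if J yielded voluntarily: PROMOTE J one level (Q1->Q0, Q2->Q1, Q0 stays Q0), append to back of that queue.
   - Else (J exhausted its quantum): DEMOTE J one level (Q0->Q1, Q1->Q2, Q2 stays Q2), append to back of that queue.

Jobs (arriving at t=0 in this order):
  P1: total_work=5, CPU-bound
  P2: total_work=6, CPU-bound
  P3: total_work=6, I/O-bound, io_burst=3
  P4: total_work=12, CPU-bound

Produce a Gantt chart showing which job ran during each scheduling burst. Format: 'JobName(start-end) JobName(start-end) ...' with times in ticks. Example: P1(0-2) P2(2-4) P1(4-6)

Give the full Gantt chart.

t=0-2: P1@Q0 runs 2, rem=3, quantum used, demote→Q1. Q0=[P2,P3,P4] Q1=[P1] Q2=[]
t=2-4: P2@Q0 runs 2, rem=4, quantum used, demote→Q1. Q0=[P3,P4] Q1=[P1,P2] Q2=[]
t=4-6: P3@Q0 runs 2, rem=4, quantum used, demote→Q1. Q0=[P4] Q1=[P1,P2,P3] Q2=[]
t=6-8: P4@Q0 runs 2, rem=10, quantum used, demote→Q1. Q0=[] Q1=[P1,P2,P3,P4] Q2=[]
t=8-11: P1@Q1 runs 3, rem=0, completes. Q0=[] Q1=[P2,P3,P4] Q2=[]
t=11-15: P2@Q1 runs 4, rem=0, completes. Q0=[] Q1=[P3,P4] Q2=[]
t=15-18: P3@Q1 runs 3, rem=1, I/O yield, promote→Q0. Q0=[P3] Q1=[P4] Q2=[]
t=18-19: P3@Q0 runs 1, rem=0, completes. Q0=[] Q1=[P4] Q2=[]
t=19-24: P4@Q1 runs 5, rem=5, quantum used, demote→Q2. Q0=[] Q1=[] Q2=[P4]
t=24-29: P4@Q2 runs 5, rem=0, completes. Q0=[] Q1=[] Q2=[]

Answer: P1(0-2) P2(2-4) P3(4-6) P4(6-8) P1(8-11) P2(11-15) P3(15-18) P3(18-19) P4(19-24) P4(24-29)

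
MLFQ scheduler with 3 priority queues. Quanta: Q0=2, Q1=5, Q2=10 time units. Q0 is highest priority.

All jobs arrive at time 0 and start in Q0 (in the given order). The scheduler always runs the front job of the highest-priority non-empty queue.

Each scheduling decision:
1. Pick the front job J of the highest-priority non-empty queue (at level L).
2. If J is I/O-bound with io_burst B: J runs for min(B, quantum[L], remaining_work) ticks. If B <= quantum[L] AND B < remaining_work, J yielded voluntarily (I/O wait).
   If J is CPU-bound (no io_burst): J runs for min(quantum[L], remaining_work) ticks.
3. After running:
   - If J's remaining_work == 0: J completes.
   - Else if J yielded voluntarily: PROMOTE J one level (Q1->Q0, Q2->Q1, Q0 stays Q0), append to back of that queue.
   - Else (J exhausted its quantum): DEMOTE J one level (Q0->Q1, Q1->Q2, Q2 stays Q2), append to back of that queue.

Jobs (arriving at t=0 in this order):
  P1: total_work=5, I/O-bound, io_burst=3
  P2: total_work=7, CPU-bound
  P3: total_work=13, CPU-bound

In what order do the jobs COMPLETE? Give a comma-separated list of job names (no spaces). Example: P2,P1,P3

Answer: P1,P2,P3

Derivation:
t=0-2: P1@Q0 runs 2, rem=3, quantum used, demote→Q1. Q0=[P2,P3] Q1=[P1] Q2=[]
t=2-4: P2@Q0 runs 2, rem=5, quantum used, demote→Q1. Q0=[P3] Q1=[P1,P2] Q2=[]
t=4-6: P3@Q0 runs 2, rem=11, quantum used, demote→Q1. Q0=[] Q1=[P1,P2,P3] Q2=[]
t=6-9: P1@Q1 runs 3, rem=0, completes. Q0=[] Q1=[P2,P3] Q2=[]
t=9-14: P2@Q1 runs 5, rem=0, completes. Q0=[] Q1=[P3] Q2=[]
t=14-19: P3@Q1 runs 5, rem=6, quantum used, demote→Q2. Q0=[] Q1=[] Q2=[P3]
t=19-25: P3@Q2 runs 6, rem=0, completes. Q0=[] Q1=[] Q2=[]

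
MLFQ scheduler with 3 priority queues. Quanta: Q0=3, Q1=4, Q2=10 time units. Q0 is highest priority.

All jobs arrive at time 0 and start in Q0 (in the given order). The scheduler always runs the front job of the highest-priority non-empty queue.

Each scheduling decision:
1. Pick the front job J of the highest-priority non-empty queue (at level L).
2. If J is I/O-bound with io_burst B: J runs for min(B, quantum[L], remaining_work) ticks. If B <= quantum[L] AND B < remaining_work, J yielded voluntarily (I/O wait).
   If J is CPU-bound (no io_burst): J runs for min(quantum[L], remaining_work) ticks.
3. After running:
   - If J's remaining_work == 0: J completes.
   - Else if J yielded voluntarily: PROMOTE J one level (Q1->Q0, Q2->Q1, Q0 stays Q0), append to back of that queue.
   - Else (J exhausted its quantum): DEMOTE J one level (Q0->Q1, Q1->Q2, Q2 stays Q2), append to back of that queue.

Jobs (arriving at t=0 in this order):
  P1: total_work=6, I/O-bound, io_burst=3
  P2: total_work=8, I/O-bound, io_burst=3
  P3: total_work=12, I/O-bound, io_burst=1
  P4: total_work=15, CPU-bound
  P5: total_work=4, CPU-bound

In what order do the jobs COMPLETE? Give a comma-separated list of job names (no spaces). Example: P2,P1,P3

t=0-3: P1@Q0 runs 3, rem=3, I/O yield, promote→Q0. Q0=[P2,P3,P4,P5,P1] Q1=[] Q2=[]
t=3-6: P2@Q0 runs 3, rem=5, I/O yield, promote→Q0. Q0=[P3,P4,P5,P1,P2] Q1=[] Q2=[]
t=6-7: P3@Q0 runs 1, rem=11, I/O yield, promote→Q0. Q0=[P4,P5,P1,P2,P3] Q1=[] Q2=[]
t=7-10: P4@Q0 runs 3, rem=12, quantum used, demote→Q1. Q0=[P5,P1,P2,P3] Q1=[P4] Q2=[]
t=10-13: P5@Q0 runs 3, rem=1, quantum used, demote→Q1. Q0=[P1,P2,P3] Q1=[P4,P5] Q2=[]
t=13-16: P1@Q0 runs 3, rem=0, completes. Q0=[P2,P3] Q1=[P4,P5] Q2=[]
t=16-19: P2@Q0 runs 3, rem=2, I/O yield, promote→Q0. Q0=[P3,P2] Q1=[P4,P5] Q2=[]
t=19-20: P3@Q0 runs 1, rem=10, I/O yield, promote→Q0. Q0=[P2,P3] Q1=[P4,P5] Q2=[]
t=20-22: P2@Q0 runs 2, rem=0, completes. Q0=[P3] Q1=[P4,P5] Q2=[]
t=22-23: P3@Q0 runs 1, rem=9, I/O yield, promote→Q0. Q0=[P3] Q1=[P4,P5] Q2=[]
t=23-24: P3@Q0 runs 1, rem=8, I/O yield, promote→Q0. Q0=[P3] Q1=[P4,P5] Q2=[]
t=24-25: P3@Q0 runs 1, rem=7, I/O yield, promote→Q0. Q0=[P3] Q1=[P4,P5] Q2=[]
t=25-26: P3@Q0 runs 1, rem=6, I/O yield, promote→Q0. Q0=[P3] Q1=[P4,P5] Q2=[]
t=26-27: P3@Q0 runs 1, rem=5, I/O yield, promote→Q0. Q0=[P3] Q1=[P4,P5] Q2=[]
t=27-28: P3@Q0 runs 1, rem=4, I/O yield, promote→Q0. Q0=[P3] Q1=[P4,P5] Q2=[]
t=28-29: P3@Q0 runs 1, rem=3, I/O yield, promote→Q0. Q0=[P3] Q1=[P4,P5] Q2=[]
t=29-30: P3@Q0 runs 1, rem=2, I/O yield, promote→Q0. Q0=[P3] Q1=[P4,P5] Q2=[]
t=30-31: P3@Q0 runs 1, rem=1, I/O yield, promote→Q0. Q0=[P3] Q1=[P4,P5] Q2=[]
t=31-32: P3@Q0 runs 1, rem=0, completes. Q0=[] Q1=[P4,P5] Q2=[]
t=32-36: P4@Q1 runs 4, rem=8, quantum used, demote→Q2. Q0=[] Q1=[P5] Q2=[P4]
t=36-37: P5@Q1 runs 1, rem=0, completes. Q0=[] Q1=[] Q2=[P4]
t=37-45: P4@Q2 runs 8, rem=0, completes. Q0=[] Q1=[] Q2=[]

Answer: P1,P2,P3,P5,P4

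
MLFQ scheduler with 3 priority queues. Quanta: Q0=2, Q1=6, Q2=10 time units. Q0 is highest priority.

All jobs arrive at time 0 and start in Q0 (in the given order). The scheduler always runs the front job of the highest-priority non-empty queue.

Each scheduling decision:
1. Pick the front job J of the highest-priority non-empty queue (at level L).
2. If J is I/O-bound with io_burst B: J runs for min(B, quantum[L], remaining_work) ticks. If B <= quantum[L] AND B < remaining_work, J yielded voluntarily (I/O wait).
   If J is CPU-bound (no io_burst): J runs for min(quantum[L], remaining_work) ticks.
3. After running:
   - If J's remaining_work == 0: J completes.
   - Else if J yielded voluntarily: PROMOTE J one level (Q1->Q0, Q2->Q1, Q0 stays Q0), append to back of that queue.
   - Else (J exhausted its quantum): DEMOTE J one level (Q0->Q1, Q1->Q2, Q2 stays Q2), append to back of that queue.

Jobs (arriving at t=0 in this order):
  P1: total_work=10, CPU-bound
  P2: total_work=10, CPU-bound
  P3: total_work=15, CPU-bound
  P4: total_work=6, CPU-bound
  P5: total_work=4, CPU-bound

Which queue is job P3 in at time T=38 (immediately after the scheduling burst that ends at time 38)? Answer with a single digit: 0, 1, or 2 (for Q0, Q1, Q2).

Answer: 2

Derivation:
t=0-2: P1@Q0 runs 2, rem=8, quantum used, demote→Q1. Q0=[P2,P3,P4,P5] Q1=[P1] Q2=[]
t=2-4: P2@Q0 runs 2, rem=8, quantum used, demote→Q1. Q0=[P3,P4,P5] Q1=[P1,P2] Q2=[]
t=4-6: P3@Q0 runs 2, rem=13, quantum used, demote→Q1. Q0=[P4,P5] Q1=[P1,P2,P3] Q2=[]
t=6-8: P4@Q0 runs 2, rem=4, quantum used, demote→Q1. Q0=[P5] Q1=[P1,P2,P3,P4] Q2=[]
t=8-10: P5@Q0 runs 2, rem=2, quantum used, demote→Q1. Q0=[] Q1=[P1,P2,P3,P4,P5] Q2=[]
t=10-16: P1@Q1 runs 6, rem=2, quantum used, demote→Q2. Q0=[] Q1=[P2,P3,P4,P5] Q2=[P1]
t=16-22: P2@Q1 runs 6, rem=2, quantum used, demote→Q2. Q0=[] Q1=[P3,P4,P5] Q2=[P1,P2]
t=22-28: P3@Q1 runs 6, rem=7, quantum used, demote→Q2. Q0=[] Q1=[P4,P5] Q2=[P1,P2,P3]
t=28-32: P4@Q1 runs 4, rem=0, completes. Q0=[] Q1=[P5] Q2=[P1,P2,P3]
t=32-34: P5@Q1 runs 2, rem=0, completes. Q0=[] Q1=[] Q2=[P1,P2,P3]
t=34-36: P1@Q2 runs 2, rem=0, completes. Q0=[] Q1=[] Q2=[P2,P3]
t=36-38: P2@Q2 runs 2, rem=0, completes. Q0=[] Q1=[] Q2=[P3]
t=38-45: P3@Q2 runs 7, rem=0, completes. Q0=[] Q1=[] Q2=[]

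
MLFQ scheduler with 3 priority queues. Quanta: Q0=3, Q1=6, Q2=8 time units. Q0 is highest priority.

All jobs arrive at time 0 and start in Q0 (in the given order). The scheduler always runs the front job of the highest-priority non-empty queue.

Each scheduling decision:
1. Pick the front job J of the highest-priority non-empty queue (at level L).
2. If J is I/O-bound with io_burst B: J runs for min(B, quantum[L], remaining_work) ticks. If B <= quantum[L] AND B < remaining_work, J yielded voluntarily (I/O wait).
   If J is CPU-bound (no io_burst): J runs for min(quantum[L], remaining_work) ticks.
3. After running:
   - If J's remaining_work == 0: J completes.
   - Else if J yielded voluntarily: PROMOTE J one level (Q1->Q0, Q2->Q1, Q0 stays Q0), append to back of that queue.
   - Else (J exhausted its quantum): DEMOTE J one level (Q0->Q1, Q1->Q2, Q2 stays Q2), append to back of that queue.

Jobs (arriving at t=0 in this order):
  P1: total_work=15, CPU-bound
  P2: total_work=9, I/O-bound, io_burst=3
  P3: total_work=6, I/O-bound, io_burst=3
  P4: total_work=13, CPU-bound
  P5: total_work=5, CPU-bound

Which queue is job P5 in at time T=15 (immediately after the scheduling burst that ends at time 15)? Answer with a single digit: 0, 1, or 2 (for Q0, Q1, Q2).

Answer: 1

Derivation:
t=0-3: P1@Q0 runs 3, rem=12, quantum used, demote→Q1. Q0=[P2,P3,P4,P5] Q1=[P1] Q2=[]
t=3-6: P2@Q0 runs 3, rem=6, I/O yield, promote→Q0. Q0=[P3,P4,P5,P2] Q1=[P1] Q2=[]
t=6-9: P3@Q0 runs 3, rem=3, I/O yield, promote→Q0. Q0=[P4,P5,P2,P3] Q1=[P1] Q2=[]
t=9-12: P4@Q0 runs 3, rem=10, quantum used, demote→Q1. Q0=[P5,P2,P3] Q1=[P1,P4] Q2=[]
t=12-15: P5@Q0 runs 3, rem=2, quantum used, demote→Q1. Q0=[P2,P3] Q1=[P1,P4,P5] Q2=[]
t=15-18: P2@Q0 runs 3, rem=3, I/O yield, promote→Q0. Q0=[P3,P2] Q1=[P1,P4,P5] Q2=[]
t=18-21: P3@Q0 runs 3, rem=0, completes. Q0=[P2] Q1=[P1,P4,P5] Q2=[]
t=21-24: P2@Q0 runs 3, rem=0, completes. Q0=[] Q1=[P1,P4,P5] Q2=[]
t=24-30: P1@Q1 runs 6, rem=6, quantum used, demote→Q2. Q0=[] Q1=[P4,P5] Q2=[P1]
t=30-36: P4@Q1 runs 6, rem=4, quantum used, demote→Q2. Q0=[] Q1=[P5] Q2=[P1,P4]
t=36-38: P5@Q1 runs 2, rem=0, completes. Q0=[] Q1=[] Q2=[P1,P4]
t=38-44: P1@Q2 runs 6, rem=0, completes. Q0=[] Q1=[] Q2=[P4]
t=44-48: P4@Q2 runs 4, rem=0, completes. Q0=[] Q1=[] Q2=[]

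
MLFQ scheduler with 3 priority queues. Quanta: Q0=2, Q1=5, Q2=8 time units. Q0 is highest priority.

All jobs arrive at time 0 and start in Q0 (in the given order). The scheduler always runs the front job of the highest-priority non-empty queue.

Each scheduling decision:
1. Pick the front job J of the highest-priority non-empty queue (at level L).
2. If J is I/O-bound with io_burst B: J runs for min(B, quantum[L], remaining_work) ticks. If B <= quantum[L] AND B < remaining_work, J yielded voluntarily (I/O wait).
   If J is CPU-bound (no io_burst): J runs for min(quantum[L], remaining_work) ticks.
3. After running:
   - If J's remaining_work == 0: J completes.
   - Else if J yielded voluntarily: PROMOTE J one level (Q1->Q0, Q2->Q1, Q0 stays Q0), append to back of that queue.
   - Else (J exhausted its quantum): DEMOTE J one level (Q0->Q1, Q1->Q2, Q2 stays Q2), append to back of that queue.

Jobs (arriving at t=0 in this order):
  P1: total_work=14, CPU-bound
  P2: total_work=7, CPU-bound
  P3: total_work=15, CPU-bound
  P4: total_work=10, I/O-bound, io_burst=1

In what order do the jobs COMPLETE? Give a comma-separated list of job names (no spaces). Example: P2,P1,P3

Answer: P4,P2,P1,P3

Derivation:
t=0-2: P1@Q0 runs 2, rem=12, quantum used, demote→Q1. Q0=[P2,P3,P4] Q1=[P1] Q2=[]
t=2-4: P2@Q0 runs 2, rem=5, quantum used, demote→Q1. Q0=[P3,P4] Q1=[P1,P2] Q2=[]
t=4-6: P3@Q0 runs 2, rem=13, quantum used, demote→Q1. Q0=[P4] Q1=[P1,P2,P3] Q2=[]
t=6-7: P4@Q0 runs 1, rem=9, I/O yield, promote→Q0. Q0=[P4] Q1=[P1,P2,P3] Q2=[]
t=7-8: P4@Q0 runs 1, rem=8, I/O yield, promote→Q0. Q0=[P4] Q1=[P1,P2,P3] Q2=[]
t=8-9: P4@Q0 runs 1, rem=7, I/O yield, promote→Q0. Q0=[P4] Q1=[P1,P2,P3] Q2=[]
t=9-10: P4@Q0 runs 1, rem=6, I/O yield, promote→Q0. Q0=[P4] Q1=[P1,P2,P3] Q2=[]
t=10-11: P4@Q0 runs 1, rem=5, I/O yield, promote→Q0. Q0=[P4] Q1=[P1,P2,P3] Q2=[]
t=11-12: P4@Q0 runs 1, rem=4, I/O yield, promote→Q0. Q0=[P4] Q1=[P1,P2,P3] Q2=[]
t=12-13: P4@Q0 runs 1, rem=3, I/O yield, promote→Q0. Q0=[P4] Q1=[P1,P2,P3] Q2=[]
t=13-14: P4@Q0 runs 1, rem=2, I/O yield, promote→Q0. Q0=[P4] Q1=[P1,P2,P3] Q2=[]
t=14-15: P4@Q0 runs 1, rem=1, I/O yield, promote→Q0. Q0=[P4] Q1=[P1,P2,P3] Q2=[]
t=15-16: P4@Q0 runs 1, rem=0, completes. Q0=[] Q1=[P1,P2,P3] Q2=[]
t=16-21: P1@Q1 runs 5, rem=7, quantum used, demote→Q2. Q0=[] Q1=[P2,P3] Q2=[P1]
t=21-26: P2@Q1 runs 5, rem=0, completes. Q0=[] Q1=[P3] Q2=[P1]
t=26-31: P3@Q1 runs 5, rem=8, quantum used, demote→Q2. Q0=[] Q1=[] Q2=[P1,P3]
t=31-38: P1@Q2 runs 7, rem=0, completes. Q0=[] Q1=[] Q2=[P3]
t=38-46: P3@Q2 runs 8, rem=0, completes. Q0=[] Q1=[] Q2=[]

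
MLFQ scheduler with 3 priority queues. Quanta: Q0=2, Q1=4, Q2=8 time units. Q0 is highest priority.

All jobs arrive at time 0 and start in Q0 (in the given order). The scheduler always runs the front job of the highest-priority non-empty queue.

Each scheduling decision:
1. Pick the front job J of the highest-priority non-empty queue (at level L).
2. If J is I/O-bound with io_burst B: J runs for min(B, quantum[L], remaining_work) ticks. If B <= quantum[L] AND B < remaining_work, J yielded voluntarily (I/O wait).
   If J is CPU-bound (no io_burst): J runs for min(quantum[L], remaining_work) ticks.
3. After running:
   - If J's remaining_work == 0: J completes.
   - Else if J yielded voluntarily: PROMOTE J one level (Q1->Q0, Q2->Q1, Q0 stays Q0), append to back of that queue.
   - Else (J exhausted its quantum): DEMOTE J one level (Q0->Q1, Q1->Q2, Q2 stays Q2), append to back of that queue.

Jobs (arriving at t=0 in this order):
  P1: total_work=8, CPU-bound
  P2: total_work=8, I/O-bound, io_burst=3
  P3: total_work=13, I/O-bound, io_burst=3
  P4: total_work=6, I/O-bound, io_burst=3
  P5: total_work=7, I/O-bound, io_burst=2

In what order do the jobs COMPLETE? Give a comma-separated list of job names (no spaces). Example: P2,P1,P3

Answer: P5,P4,P2,P3,P1

Derivation:
t=0-2: P1@Q0 runs 2, rem=6, quantum used, demote→Q1. Q0=[P2,P3,P4,P5] Q1=[P1] Q2=[]
t=2-4: P2@Q0 runs 2, rem=6, quantum used, demote→Q1. Q0=[P3,P4,P5] Q1=[P1,P2] Q2=[]
t=4-6: P3@Q0 runs 2, rem=11, quantum used, demote→Q1. Q0=[P4,P5] Q1=[P1,P2,P3] Q2=[]
t=6-8: P4@Q0 runs 2, rem=4, quantum used, demote→Q1. Q0=[P5] Q1=[P1,P2,P3,P4] Q2=[]
t=8-10: P5@Q0 runs 2, rem=5, I/O yield, promote→Q0. Q0=[P5] Q1=[P1,P2,P3,P4] Q2=[]
t=10-12: P5@Q0 runs 2, rem=3, I/O yield, promote→Q0. Q0=[P5] Q1=[P1,P2,P3,P4] Q2=[]
t=12-14: P5@Q0 runs 2, rem=1, I/O yield, promote→Q0. Q0=[P5] Q1=[P1,P2,P3,P4] Q2=[]
t=14-15: P5@Q0 runs 1, rem=0, completes. Q0=[] Q1=[P1,P2,P3,P4] Q2=[]
t=15-19: P1@Q1 runs 4, rem=2, quantum used, demote→Q2. Q0=[] Q1=[P2,P3,P4] Q2=[P1]
t=19-22: P2@Q1 runs 3, rem=3, I/O yield, promote→Q0. Q0=[P2] Q1=[P3,P4] Q2=[P1]
t=22-24: P2@Q0 runs 2, rem=1, quantum used, demote→Q1. Q0=[] Q1=[P3,P4,P2] Q2=[P1]
t=24-27: P3@Q1 runs 3, rem=8, I/O yield, promote→Q0. Q0=[P3] Q1=[P4,P2] Q2=[P1]
t=27-29: P3@Q0 runs 2, rem=6, quantum used, demote→Q1. Q0=[] Q1=[P4,P2,P3] Q2=[P1]
t=29-32: P4@Q1 runs 3, rem=1, I/O yield, promote→Q0. Q0=[P4] Q1=[P2,P3] Q2=[P1]
t=32-33: P4@Q0 runs 1, rem=0, completes. Q0=[] Q1=[P2,P3] Q2=[P1]
t=33-34: P2@Q1 runs 1, rem=0, completes. Q0=[] Q1=[P3] Q2=[P1]
t=34-37: P3@Q1 runs 3, rem=3, I/O yield, promote→Q0. Q0=[P3] Q1=[] Q2=[P1]
t=37-39: P3@Q0 runs 2, rem=1, quantum used, demote→Q1. Q0=[] Q1=[P3] Q2=[P1]
t=39-40: P3@Q1 runs 1, rem=0, completes. Q0=[] Q1=[] Q2=[P1]
t=40-42: P1@Q2 runs 2, rem=0, completes. Q0=[] Q1=[] Q2=[]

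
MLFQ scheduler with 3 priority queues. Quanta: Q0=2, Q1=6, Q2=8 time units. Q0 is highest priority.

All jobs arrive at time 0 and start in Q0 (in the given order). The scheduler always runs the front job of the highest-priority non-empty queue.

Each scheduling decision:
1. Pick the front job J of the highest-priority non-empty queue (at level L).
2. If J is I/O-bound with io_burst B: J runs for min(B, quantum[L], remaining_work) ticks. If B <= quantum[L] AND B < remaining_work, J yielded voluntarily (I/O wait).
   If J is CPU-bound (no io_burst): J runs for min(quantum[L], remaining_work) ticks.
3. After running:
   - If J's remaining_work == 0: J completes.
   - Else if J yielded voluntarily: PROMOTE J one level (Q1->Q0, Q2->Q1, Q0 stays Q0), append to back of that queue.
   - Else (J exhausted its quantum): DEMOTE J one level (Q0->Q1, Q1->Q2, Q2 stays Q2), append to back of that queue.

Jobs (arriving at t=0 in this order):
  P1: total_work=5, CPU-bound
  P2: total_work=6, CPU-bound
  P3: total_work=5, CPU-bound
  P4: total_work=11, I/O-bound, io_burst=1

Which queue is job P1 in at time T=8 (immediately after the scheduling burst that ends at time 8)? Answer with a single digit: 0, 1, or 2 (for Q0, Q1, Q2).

t=0-2: P1@Q0 runs 2, rem=3, quantum used, demote→Q1. Q0=[P2,P3,P4] Q1=[P1] Q2=[]
t=2-4: P2@Q0 runs 2, rem=4, quantum used, demote→Q1. Q0=[P3,P4] Q1=[P1,P2] Q2=[]
t=4-6: P3@Q0 runs 2, rem=3, quantum used, demote→Q1. Q0=[P4] Q1=[P1,P2,P3] Q2=[]
t=6-7: P4@Q0 runs 1, rem=10, I/O yield, promote→Q0. Q0=[P4] Q1=[P1,P2,P3] Q2=[]
t=7-8: P4@Q0 runs 1, rem=9, I/O yield, promote→Q0. Q0=[P4] Q1=[P1,P2,P3] Q2=[]
t=8-9: P4@Q0 runs 1, rem=8, I/O yield, promote→Q0. Q0=[P4] Q1=[P1,P2,P3] Q2=[]
t=9-10: P4@Q0 runs 1, rem=7, I/O yield, promote→Q0. Q0=[P4] Q1=[P1,P2,P3] Q2=[]
t=10-11: P4@Q0 runs 1, rem=6, I/O yield, promote→Q0. Q0=[P4] Q1=[P1,P2,P3] Q2=[]
t=11-12: P4@Q0 runs 1, rem=5, I/O yield, promote→Q0. Q0=[P4] Q1=[P1,P2,P3] Q2=[]
t=12-13: P4@Q0 runs 1, rem=4, I/O yield, promote→Q0. Q0=[P4] Q1=[P1,P2,P3] Q2=[]
t=13-14: P4@Q0 runs 1, rem=3, I/O yield, promote→Q0. Q0=[P4] Q1=[P1,P2,P3] Q2=[]
t=14-15: P4@Q0 runs 1, rem=2, I/O yield, promote→Q0. Q0=[P4] Q1=[P1,P2,P3] Q2=[]
t=15-16: P4@Q0 runs 1, rem=1, I/O yield, promote→Q0. Q0=[P4] Q1=[P1,P2,P3] Q2=[]
t=16-17: P4@Q0 runs 1, rem=0, completes. Q0=[] Q1=[P1,P2,P3] Q2=[]
t=17-20: P1@Q1 runs 3, rem=0, completes. Q0=[] Q1=[P2,P3] Q2=[]
t=20-24: P2@Q1 runs 4, rem=0, completes. Q0=[] Q1=[P3] Q2=[]
t=24-27: P3@Q1 runs 3, rem=0, completes. Q0=[] Q1=[] Q2=[]

Answer: 1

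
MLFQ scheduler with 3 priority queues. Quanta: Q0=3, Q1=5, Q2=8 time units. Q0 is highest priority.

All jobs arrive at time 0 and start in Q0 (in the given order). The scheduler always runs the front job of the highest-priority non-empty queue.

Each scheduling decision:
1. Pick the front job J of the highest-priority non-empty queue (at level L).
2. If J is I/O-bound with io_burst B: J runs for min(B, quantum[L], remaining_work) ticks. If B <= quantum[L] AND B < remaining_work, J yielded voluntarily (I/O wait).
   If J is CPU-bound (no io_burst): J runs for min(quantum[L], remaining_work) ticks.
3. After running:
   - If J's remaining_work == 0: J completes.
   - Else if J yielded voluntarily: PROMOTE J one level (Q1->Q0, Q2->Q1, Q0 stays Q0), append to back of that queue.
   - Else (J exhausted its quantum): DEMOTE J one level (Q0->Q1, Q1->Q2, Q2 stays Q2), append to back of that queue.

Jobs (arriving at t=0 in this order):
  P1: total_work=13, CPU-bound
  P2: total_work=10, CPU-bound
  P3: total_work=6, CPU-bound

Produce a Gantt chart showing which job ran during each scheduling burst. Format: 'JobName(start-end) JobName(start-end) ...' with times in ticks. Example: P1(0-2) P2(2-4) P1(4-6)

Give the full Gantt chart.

t=0-3: P1@Q0 runs 3, rem=10, quantum used, demote→Q1. Q0=[P2,P3] Q1=[P1] Q2=[]
t=3-6: P2@Q0 runs 3, rem=7, quantum used, demote→Q1. Q0=[P3] Q1=[P1,P2] Q2=[]
t=6-9: P3@Q0 runs 3, rem=3, quantum used, demote→Q1. Q0=[] Q1=[P1,P2,P3] Q2=[]
t=9-14: P1@Q1 runs 5, rem=5, quantum used, demote→Q2. Q0=[] Q1=[P2,P3] Q2=[P1]
t=14-19: P2@Q1 runs 5, rem=2, quantum used, demote→Q2. Q0=[] Q1=[P3] Q2=[P1,P2]
t=19-22: P3@Q1 runs 3, rem=0, completes. Q0=[] Q1=[] Q2=[P1,P2]
t=22-27: P1@Q2 runs 5, rem=0, completes. Q0=[] Q1=[] Q2=[P2]
t=27-29: P2@Q2 runs 2, rem=0, completes. Q0=[] Q1=[] Q2=[]

Answer: P1(0-3) P2(3-6) P3(6-9) P1(9-14) P2(14-19) P3(19-22) P1(22-27) P2(27-29)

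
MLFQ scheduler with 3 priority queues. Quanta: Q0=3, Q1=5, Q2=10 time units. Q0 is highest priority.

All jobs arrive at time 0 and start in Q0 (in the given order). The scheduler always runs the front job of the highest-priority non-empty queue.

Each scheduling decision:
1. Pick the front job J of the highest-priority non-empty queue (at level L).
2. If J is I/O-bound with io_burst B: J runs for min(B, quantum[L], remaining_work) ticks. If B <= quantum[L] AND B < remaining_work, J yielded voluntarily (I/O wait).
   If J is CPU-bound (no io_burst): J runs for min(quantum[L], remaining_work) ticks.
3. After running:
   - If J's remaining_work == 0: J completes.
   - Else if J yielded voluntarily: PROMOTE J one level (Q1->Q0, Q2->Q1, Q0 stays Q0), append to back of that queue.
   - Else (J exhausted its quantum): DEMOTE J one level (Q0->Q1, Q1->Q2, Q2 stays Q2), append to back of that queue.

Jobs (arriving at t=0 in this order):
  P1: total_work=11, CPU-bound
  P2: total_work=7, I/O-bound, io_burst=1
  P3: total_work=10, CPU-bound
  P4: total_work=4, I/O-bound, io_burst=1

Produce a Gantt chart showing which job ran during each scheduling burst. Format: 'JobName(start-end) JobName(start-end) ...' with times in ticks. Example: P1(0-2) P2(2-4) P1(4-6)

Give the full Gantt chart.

t=0-3: P1@Q0 runs 3, rem=8, quantum used, demote→Q1. Q0=[P2,P3,P4] Q1=[P1] Q2=[]
t=3-4: P2@Q0 runs 1, rem=6, I/O yield, promote→Q0. Q0=[P3,P4,P2] Q1=[P1] Q2=[]
t=4-7: P3@Q0 runs 3, rem=7, quantum used, demote→Q1. Q0=[P4,P2] Q1=[P1,P3] Q2=[]
t=7-8: P4@Q0 runs 1, rem=3, I/O yield, promote→Q0. Q0=[P2,P4] Q1=[P1,P3] Q2=[]
t=8-9: P2@Q0 runs 1, rem=5, I/O yield, promote→Q0. Q0=[P4,P2] Q1=[P1,P3] Q2=[]
t=9-10: P4@Q0 runs 1, rem=2, I/O yield, promote→Q0. Q0=[P2,P4] Q1=[P1,P3] Q2=[]
t=10-11: P2@Q0 runs 1, rem=4, I/O yield, promote→Q0. Q0=[P4,P2] Q1=[P1,P3] Q2=[]
t=11-12: P4@Q0 runs 1, rem=1, I/O yield, promote→Q0. Q0=[P2,P4] Q1=[P1,P3] Q2=[]
t=12-13: P2@Q0 runs 1, rem=3, I/O yield, promote→Q0. Q0=[P4,P2] Q1=[P1,P3] Q2=[]
t=13-14: P4@Q0 runs 1, rem=0, completes. Q0=[P2] Q1=[P1,P3] Q2=[]
t=14-15: P2@Q0 runs 1, rem=2, I/O yield, promote→Q0. Q0=[P2] Q1=[P1,P3] Q2=[]
t=15-16: P2@Q0 runs 1, rem=1, I/O yield, promote→Q0. Q0=[P2] Q1=[P1,P3] Q2=[]
t=16-17: P2@Q0 runs 1, rem=0, completes. Q0=[] Q1=[P1,P3] Q2=[]
t=17-22: P1@Q1 runs 5, rem=3, quantum used, demote→Q2. Q0=[] Q1=[P3] Q2=[P1]
t=22-27: P3@Q1 runs 5, rem=2, quantum used, demote→Q2. Q0=[] Q1=[] Q2=[P1,P3]
t=27-30: P1@Q2 runs 3, rem=0, completes. Q0=[] Q1=[] Q2=[P3]
t=30-32: P3@Q2 runs 2, rem=0, completes. Q0=[] Q1=[] Q2=[]

Answer: P1(0-3) P2(3-4) P3(4-7) P4(7-8) P2(8-9) P4(9-10) P2(10-11) P4(11-12) P2(12-13) P4(13-14) P2(14-15) P2(15-16) P2(16-17) P1(17-22) P3(22-27) P1(27-30) P3(30-32)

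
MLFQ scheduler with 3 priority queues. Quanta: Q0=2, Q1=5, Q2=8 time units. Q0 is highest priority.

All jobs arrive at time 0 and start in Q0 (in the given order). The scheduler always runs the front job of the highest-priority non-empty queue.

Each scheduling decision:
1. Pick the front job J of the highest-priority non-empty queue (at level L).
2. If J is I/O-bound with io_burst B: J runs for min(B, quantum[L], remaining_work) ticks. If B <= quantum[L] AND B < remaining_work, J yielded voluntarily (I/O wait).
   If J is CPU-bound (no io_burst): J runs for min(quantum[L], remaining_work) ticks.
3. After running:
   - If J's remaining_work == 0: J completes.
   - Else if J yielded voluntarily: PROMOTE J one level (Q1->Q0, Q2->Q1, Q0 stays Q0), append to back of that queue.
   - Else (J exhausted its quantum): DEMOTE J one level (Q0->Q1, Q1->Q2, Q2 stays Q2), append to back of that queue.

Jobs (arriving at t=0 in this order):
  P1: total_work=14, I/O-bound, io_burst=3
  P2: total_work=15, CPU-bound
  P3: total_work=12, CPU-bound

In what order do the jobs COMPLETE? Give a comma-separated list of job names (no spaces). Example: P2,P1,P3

Answer: P1,P2,P3

Derivation:
t=0-2: P1@Q0 runs 2, rem=12, quantum used, demote→Q1. Q0=[P2,P3] Q1=[P1] Q2=[]
t=2-4: P2@Q0 runs 2, rem=13, quantum used, demote→Q1. Q0=[P3] Q1=[P1,P2] Q2=[]
t=4-6: P3@Q0 runs 2, rem=10, quantum used, demote→Q1. Q0=[] Q1=[P1,P2,P3] Q2=[]
t=6-9: P1@Q1 runs 3, rem=9, I/O yield, promote→Q0. Q0=[P1] Q1=[P2,P3] Q2=[]
t=9-11: P1@Q0 runs 2, rem=7, quantum used, demote→Q1. Q0=[] Q1=[P2,P3,P1] Q2=[]
t=11-16: P2@Q1 runs 5, rem=8, quantum used, demote→Q2. Q0=[] Q1=[P3,P1] Q2=[P2]
t=16-21: P3@Q1 runs 5, rem=5, quantum used, demote→Q2. Q0=[] Q1=[P1] Q2=[P2,P3]
t=21-24: P1@Q1 runs 3, rem=4, I/O yield, promote→Q0. Q0=[P1] Q1=[] Q2=[P2,P3]
t=24-26: P1@Q0 runs 2, rem=2, quantum used, demote→Q1. Q0=[] Q1=[P1] Q2=[P2,P3]
t=26-28: P1@Q1 runs 2, rem=0, completes. Q0=[] Q1=[] Q2=[P2,P3]
t=28-36: P2@Q2 runs 8, rem=0, completes. Q0=[] Q1=[] Q2=[P3]
t=36-41: P3@Q2 runs 5, rem=0, completes. Q0=[] Q1=[] Q2=[]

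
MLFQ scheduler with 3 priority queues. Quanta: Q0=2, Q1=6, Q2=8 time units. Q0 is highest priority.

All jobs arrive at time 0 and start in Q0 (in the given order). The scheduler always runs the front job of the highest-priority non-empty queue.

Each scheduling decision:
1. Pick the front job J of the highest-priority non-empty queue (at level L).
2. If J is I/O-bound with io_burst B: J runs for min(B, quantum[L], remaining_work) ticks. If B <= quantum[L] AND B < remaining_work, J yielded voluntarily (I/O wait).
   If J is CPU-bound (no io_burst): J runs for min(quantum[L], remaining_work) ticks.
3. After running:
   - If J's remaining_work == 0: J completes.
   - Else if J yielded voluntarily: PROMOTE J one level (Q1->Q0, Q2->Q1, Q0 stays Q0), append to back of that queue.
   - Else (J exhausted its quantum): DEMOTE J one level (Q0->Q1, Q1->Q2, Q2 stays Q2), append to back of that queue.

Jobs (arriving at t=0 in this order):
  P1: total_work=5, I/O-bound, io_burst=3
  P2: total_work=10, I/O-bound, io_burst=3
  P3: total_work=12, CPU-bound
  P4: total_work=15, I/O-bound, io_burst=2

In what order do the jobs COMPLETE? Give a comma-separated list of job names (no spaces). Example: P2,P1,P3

Answer: P4,P1,P2,P3

Derivation:
t=0-2: P1@Q0 runs 2, rem=3, quantum used, demote→Q1. Q0=[P2,P3,P4] Q1=[P1] Q2=[]
t=2-4: P2@Q0 runs 2, rem=8, quantum used, demote→Q1. Q0=[P3,P4] Q1=[P1,P2] Q2=[]
t=4-6: P3@Q0 runs 2, rem=10, quantum used, demote→Q1. Q0=[P4] Q1=[P1,P2,P3] Q2=[]
t=6-8: P4@Q0 runs 2, rem=13, I/O yield, promote→Q0. Q0=[P4] Q1=[P1,P2,P3] Q2=[]
t=8-10: P4@Q0 runs 2, rem=11, I/O yield, promote→Q0. Q0=[P4] Q1=[P1,P2,P3] Q2=[]
t=10-12: P4@Q0 runs 2, rem=9, I/O yield, promote→Q0. Q0=[P4] Q1=[P1,P2,P3] Q2=[]
t=12-14: P4@Q0 runs 2, rem=7, I/O yield, promote→Q0. Q0=[P4] Q1=[P1,P2,P3] Q2=[]
t=14-16: P4@Q0 runs 2, rem=5, I/O yield, promote→Q0. Q0=[P4] Q1=[P1,P2,P3] Q2=[]
t=16-18: P4@Q0 runs 2, rem=3, I/O yield, promote→Q0. Q0=[P4] Q1=[P1,P2,P3] Q2=[]
t=18-20: P4@Q0 runs 2, rem=1, I/O yield, promote→Q0. Q0=[P4] Q1=[P1,P2,P3] Q2=[]
t=20-21: P4@Q0 runs 1, rem=0, completes. Q0=[] Q1=[P1,P2,P3] Q2=[]
t=21-24: P1@Q1 runs 3, rem=0, completes. Q0=[] Q1=[P2,P3] Q2=[]
t=24-27: P2@Q1 runs 3, rem=5, I/O yield, promote→Q0. Q0=[P2] Q1=[P3] Q2=[]
t=27-29: P2@Q0 runs 2, rem=3, quantum used, demote→Q1. Q0=[] Q1=[P3,P2] Q2=[]
t=29-35: P3@Q1 runs 6, rem=4, quantum used, demote→Q2. Q0=[] Q1=[P2] Q2=[P3]
t=35-38: P2@Q1 runs 3, rem=0, completes. Q0=[] Q1=[] Q2=[P3]
t=38-42: P3@Q2 runs 4, rem=0, completes. Q0=[] Q1=[] Q2=[]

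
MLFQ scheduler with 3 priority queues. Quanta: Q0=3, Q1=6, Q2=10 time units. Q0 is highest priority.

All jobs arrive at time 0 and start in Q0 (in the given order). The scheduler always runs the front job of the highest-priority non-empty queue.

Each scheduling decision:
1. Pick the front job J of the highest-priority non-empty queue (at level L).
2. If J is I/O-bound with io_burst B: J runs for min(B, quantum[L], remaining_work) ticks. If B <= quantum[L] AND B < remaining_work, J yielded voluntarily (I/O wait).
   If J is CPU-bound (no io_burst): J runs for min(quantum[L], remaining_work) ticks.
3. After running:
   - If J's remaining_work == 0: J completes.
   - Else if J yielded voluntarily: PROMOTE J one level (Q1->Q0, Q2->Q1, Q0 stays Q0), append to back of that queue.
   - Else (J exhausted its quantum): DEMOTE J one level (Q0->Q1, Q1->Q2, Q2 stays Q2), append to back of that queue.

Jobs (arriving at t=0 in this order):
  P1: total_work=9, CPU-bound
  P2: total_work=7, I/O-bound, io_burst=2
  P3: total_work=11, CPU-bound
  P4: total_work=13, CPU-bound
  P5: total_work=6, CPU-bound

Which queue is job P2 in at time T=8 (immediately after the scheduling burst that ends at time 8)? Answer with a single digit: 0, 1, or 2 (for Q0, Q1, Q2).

Answer: 0

Derivation:
t=0-3: P1@Q0 runs 3, rem=6, quantum used, demote→Q1. Q0=[P2,P3,P4,P5] Q1=[P1] Q2=[]
t=3-5: P2@Q0 runs 2, rem=5, I/O yield, promote→Q0. Q0=[P3,P4,P5,P2] Q1=[P1] Q2=[]
t=5-8: P3@Q0 runs 3, rem=8, quantum used, demote→Q1. Q0=[P4,P5,P2] Q1=[P1,P3] Q2=[]
t=8-11: P4@Q0 runs 3, rem=10, quantum used, demote→Q1. Q0=[P5,P2] Q1=[P1,P3,P4] Q2=[]
t=11-14: P5@Q0 runs 3, rem=3, quantum used, demote→Q1. Q0=[P2] Q1=[P1,P3,P4,P5] Q2=[]
t=14-16: P2@Q0 runs 2, rem=3, I/O yield, promote→Q0. Q0=[P2] Q1=[P1,P3,P4,P5] Q2=[]
t=16-18: P2@Q0 runs 2, rem=1, I/O yield, promote→Q0. Q0=[P2] Q1=[P1,P3,P4,P5] Q2=[]
t=18-19: P2@Q0 runs 1, rem=0, completes. Q0=[] Q1=[P1,P3,P4,P5] Q2=[]
t=19-25: P1@Q1 runs 6, rem=0, completes. Q0=[] Q1=[P3,P4,P5] Q2=[]
t=25-31: P3@Q1 runs 6, rem=2, quantum used, demote→Q2. Q0=[] Q1=[P4,P5] Q2=[P3]
t=31-37: P4@Q1 runs 6, rem=4, quantum used, demote→Q2. Q0=[] Q1=[P5] Q2=[P3,P4]
t=37-40: P5@Q1 runs 3, rem=0, completes. Q0=[] Q1=[] Q2=[P3,P4]
t=40-42: P3@Q2 runs 2, rem=0, completes. Q0=[] Q1=[] Q2=[P4]
t=42-46: P4@Q2 runs 4, rem=0, completes. Q0=[] Q1=[] Q2=[]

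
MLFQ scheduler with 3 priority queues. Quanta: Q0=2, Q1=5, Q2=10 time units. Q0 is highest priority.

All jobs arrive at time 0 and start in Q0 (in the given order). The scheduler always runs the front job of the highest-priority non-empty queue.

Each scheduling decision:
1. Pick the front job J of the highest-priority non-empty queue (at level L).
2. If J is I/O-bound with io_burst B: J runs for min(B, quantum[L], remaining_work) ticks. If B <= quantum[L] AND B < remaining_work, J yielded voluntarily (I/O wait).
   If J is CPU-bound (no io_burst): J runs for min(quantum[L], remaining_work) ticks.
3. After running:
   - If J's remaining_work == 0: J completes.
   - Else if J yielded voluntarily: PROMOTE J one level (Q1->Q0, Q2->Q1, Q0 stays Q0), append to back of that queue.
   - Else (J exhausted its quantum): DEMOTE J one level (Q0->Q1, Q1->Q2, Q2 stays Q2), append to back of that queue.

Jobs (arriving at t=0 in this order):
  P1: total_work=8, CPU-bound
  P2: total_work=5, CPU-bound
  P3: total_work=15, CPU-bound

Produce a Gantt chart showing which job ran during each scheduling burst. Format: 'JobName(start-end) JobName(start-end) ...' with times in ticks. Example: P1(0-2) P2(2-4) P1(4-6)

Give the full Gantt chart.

t=0-2: P1@Q0 runs 2, rem=6, quantum used, demote→Q1. Q0=[P2,P3] Q1=[P1] Q2=[]
t=2-4: P2@Q0 runs 2, rem=3, quantum used, demote→Q1. Q0=[P3] Q1=[P1,P2] Q2=[]
t=4-6: P3@Q0 runs 2, rem=13, quantum used, demote→Q1. Q0=[] Q1=[P1,P2,P3] Q2=[]
t=6-11: P1@Q1 runs 5, rem=1, quantum used, demote→Q2. Q0=[] Q1=[P2,P3] Q2=[P1]
t=11-14: P2@Q1 runs 3, rem=0, completes. Q0=[] Q1=[P3] Q2=[P1]
t=14-19: P3@Q1 runs 5, rem=8, quantum used, demote→Q2. Q0=[] Q1=[] Q2=[P1,P3]
t=19-20: P1@Q2 runs 1, rem=0, completes. Q0=[] Q1=[] Q2=[P3]
t=20-28: P3@Q2 runs 8, rem=0, completes. Q0=[] Q1=[] Q2=[]

Answer: P1(0-2) P2(2-4) P3(4-6) P1(6-11) P2(11-14) P3(14-19) P1(19-20) P3(20-28)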